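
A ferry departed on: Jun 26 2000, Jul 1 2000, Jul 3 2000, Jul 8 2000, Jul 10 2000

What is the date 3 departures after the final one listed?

Every event lands on a Monday or Saturday (gaps cycle 5, 2, 5, 2).
So the schedule is: every Monday and Saturday.
Next Saturday: Jul 15 2000.
The following Monday is Jul 17 2000.
Next Saturday: Jul 22 2000.

Jul 22 2000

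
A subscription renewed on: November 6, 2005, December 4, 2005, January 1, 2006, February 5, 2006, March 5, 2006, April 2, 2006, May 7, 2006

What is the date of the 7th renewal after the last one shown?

These are Sundays at 28- or 35-day spacing (28, 28, 35, 28, 28, 35).
The pattern: 1st Sunday of the month.
1st Sunday of June 2006: June 4, 2006.
July 2006 — 1st Sunday is July 2, 2006.
August 2006 — 1st Sunday is August 6, 2006.
September 2006 — 1st Sunday is September 3, 2006.
1st Sunday of October 2006: October 1, 2006.
1st Sunday of November 2006: November 5, 2006.
December 2006 — 1st Sunday is December 3, 2006.

December 3, 2006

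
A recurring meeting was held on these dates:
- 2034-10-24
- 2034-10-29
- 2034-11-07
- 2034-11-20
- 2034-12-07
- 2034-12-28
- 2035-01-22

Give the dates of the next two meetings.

Intervals are 5, 9, 13, 17, 21, 25 days — an arithmetic progression with common difference 4.
Next gap: 29 days. 2035-01-22 + 29 days = 2035-02-20.
Next gap: 33 days. 2035-02-20 + 33 days = 2035-03-25.

2035-02-20, 2035-03-25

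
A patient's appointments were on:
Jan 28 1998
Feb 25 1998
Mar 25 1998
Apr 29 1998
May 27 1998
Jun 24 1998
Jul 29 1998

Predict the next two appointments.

All Wednesdays; the gaps (28, 28, 35, 28, 28, 35) vary with month length.
This is the last Wednesday of each month.
Last Wednesday of August 1998: Aug 26 1998.
Last Wednesday of September 1998: Sep 30 1998.

Aug 26 1998, Sep 30 1998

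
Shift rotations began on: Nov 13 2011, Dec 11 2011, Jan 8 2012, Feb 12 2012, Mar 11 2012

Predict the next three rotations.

Apr 8 2012, May 13 2012, Jun 10 2012

All dates are Sundays, 28, 28, 35, 28 days apart.
Specifically, the 2nd Sunday of each month.
2nd Sunday of April 2012: Apr 8 2012.
May 2012 — 2nd Sunday is May 13 2012.
2nd Sunday of June 2012: Jun 10 2012.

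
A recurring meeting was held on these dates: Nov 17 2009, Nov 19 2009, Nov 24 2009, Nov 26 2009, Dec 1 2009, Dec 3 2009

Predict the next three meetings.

Dec 8 2009, Dec 10 2009, Dec 15 2009

The gap pattern 2, 5, 2, 5, 2 repeats every 2 events.
These are the Tuesdays and Thursdays of each week.
Next Tuesday: Dec 8 2009.
The following Thursday is Dec 10 2009.
The following Tuesday is Dec 15 2009.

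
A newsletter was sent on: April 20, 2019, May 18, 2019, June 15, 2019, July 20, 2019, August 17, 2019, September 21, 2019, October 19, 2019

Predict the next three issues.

November 16, 2019; December 21, 2019; January 18, 2020

All dates are Saturdays, 28, 28, 35, 28, 35, 28 days apart.
Specifically, the 3rd Saturday of each month.
November 2019 — 3rd Saturday is November 16, 2019.
December 2019 — 3rd Saturday is December 21, 2019.
3rd Saturday of January 2020: January 18, 2020.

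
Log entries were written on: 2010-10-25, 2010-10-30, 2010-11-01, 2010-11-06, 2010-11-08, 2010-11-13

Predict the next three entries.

The gap pattern 5, 2, 5, 2, 5 repeats every 2 events.
These are the Mondays and Saturdays of each week.
Next Monday: 2010-11-15.
Next Saturday: 2010-11-20.
The following Monday is 2010-11-22.

2010-11-15, 2010-11-20, 2010-11-22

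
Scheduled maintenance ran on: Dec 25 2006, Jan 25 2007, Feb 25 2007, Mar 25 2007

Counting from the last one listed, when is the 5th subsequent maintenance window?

Each date is the 25th; the gaps (31, 31, 28) track the month lengths.
The rule is the 25th of each month.
Next: April 2007 → Apr 25 2007.
Next: May 2007 → May 25 2007.
Next: June 2007 → Jun 25 2007.
July 2007: Jul 25 2007.
August 2007: Aug 25 2007.

Aug 25 2007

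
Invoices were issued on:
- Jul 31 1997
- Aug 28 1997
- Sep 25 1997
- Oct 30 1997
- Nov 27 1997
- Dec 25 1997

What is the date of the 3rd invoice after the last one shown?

Every date is a Thursday; gaps 28, 28, 35, 28, 28 days.
Each is the last Thursday of its month (at least one falls on the 29th or later, ruling out '4th Thursday').
January 1998 ends with Thursday Jan 29 1998.
February 1998 ends with Thursday Feb 26 1998.
Last Thursday of March 1998: Mar 26 1998.

Mar 26 1998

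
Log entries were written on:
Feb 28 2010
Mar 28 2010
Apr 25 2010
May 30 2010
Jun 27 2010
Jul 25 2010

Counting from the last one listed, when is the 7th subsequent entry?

Every date is a Sunday; gaps 28, 28, 35, 28, 28 days.
Each is the last Sunday of its month (at least one falls on the 29th or later, ruling out '4th Sunday').
Last Sunday of August 2010: Aug 29 2010.
Last Sunday of September 2010: Sep 26 2010.
Last Sunday of October 2010: Oct 31 2010.
November 2010 ends with Sunday Nov 28 2010.
December 2010 ends with Sunday Dec 26 2010.
Last Sunday of January 2011: Jan 30 2011.
Last Sunday of February 2011: Feb 27 2011.

Feb 27 2011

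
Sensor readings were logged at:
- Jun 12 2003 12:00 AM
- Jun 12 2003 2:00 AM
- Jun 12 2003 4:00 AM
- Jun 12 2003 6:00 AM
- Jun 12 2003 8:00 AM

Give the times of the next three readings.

Jun 12 2003 10:00 AM, Jun 12 2003 12:00 PM, Jun 12 2003 2:00 PM

The interval is a steady 2 hours (2, 2, 2, 2).
Jun 12 2003 8:00 AM + 2 h = Jun 12 2003 10:00 AM.
Jun 12 2003 10:00 AM + 2 h = Jun 12 2003 12:00 PM.
Jun 12 2003 12:00 PM + 2 h = Jun 12 2003 2:00 PM.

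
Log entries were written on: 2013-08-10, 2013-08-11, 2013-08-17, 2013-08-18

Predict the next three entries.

2013-08-24, 2013-08-25, 2013-08-31

The gap pattern 1, 6, 1 repeats every 2 events.
These are the Saturdays and Sundays of each week.
The following Saturday is 2013-08-24.
Next Sunday: 2013-08-25.
Next Saturday: 2013-08-31.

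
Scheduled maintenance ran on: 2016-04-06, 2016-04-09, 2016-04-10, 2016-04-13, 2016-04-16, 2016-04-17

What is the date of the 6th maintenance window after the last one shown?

Every event lands on a Wednesday or Saturday or Sunday (gaps cycle 3, 1, 3, 3, 1).
So the schedule is: every Wednesday, Saturday and Sunday.
Next Wednesday: 2016-04-20.
Next Saturday: 2016-04-23.
The following Sunday is 2016-04-24.
Next Wednesday: 2016-04-27.
The following Saturday is 2016-04-30.
The following Sunday is 2016-05-01.

2016-05-01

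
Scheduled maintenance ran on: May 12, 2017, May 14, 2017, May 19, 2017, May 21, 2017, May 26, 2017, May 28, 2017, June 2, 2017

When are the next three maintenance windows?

June 4, 2017; June 9, 2017; June 11, 2017

The gap pattern 2, 5, 2, 5, 2, 5 repeats every 2 events.
These are the Fridays and Sundays of each week.
The following Sunday is June 4, 2017.
The following Friday is June 9, 2017.
The following Sunday is June 11, 2017.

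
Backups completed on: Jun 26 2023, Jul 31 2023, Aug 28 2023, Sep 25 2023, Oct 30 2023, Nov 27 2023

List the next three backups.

All Mondays; the gaps (35, 28, 28, 35, 28) vary with month length.
This is the last Monday of each month.
December 2023 ends with Monday Dec 25 2023.
Last Monday of January 2024: Jan 29 2024.
February 2024 ends with Monday Feb 26 2024.

Dec 25 2023, Jan 29 2024, Feb 26 2024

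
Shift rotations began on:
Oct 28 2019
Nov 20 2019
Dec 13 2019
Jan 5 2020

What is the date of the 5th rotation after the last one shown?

The spacing is 23, 23, 23 days — always 23 days.
Jan 5 2020 + 23 days = Jan 28 2020.
Jan 28 2020 + 23 days = Feb 20 2020.
Feb 20 2020 + 23 days = Mar 14 2020.
Mar 14 2020 + 23 days = Apr 6 2020.
Apr 6 2020 + 23 days = Apr 29 2020.

Apr 29 2020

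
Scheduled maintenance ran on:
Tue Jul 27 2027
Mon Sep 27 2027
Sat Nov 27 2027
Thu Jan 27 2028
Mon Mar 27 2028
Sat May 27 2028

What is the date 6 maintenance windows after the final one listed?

Sun May 27 2029

Each date is the 27th; the gaps (62, 61, 61, 60, 61) track the month lengths.
The rule is the 27th of every 2 months.
Next: July 2028 → Thu Jul 27 2028.
September 2028: Wed Sep 27 2028.
Next: November 2028 → Mon Nov 27 2028.
Next: January 2029 → Sat Jan 27 2029.
March 2029: Tue Mar 27 2029.
May 2029: Sun May 27 2029.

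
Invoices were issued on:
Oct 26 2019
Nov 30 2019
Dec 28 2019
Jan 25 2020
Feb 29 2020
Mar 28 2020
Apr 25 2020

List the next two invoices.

May 30 2020, Jun 27 2020

Every date is a Saturday; gaps 35, 28, 28, 35, 28, 28 days.
Each is the last Saturday of its month (at least one falls on the 29th or later, ruling out '4th Saturday').
Last Saturday of May 2020: May 30 2020.
Last Saturday of June 2020: Jun 27 2020.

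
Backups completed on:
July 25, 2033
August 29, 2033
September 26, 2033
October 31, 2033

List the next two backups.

Every date is a Monday; gaps 35, 28, 35 days.
Each is the last Monday of its month (at least one falls on the 29th or later, ruling out '4th Monday').
November 2033 ends with Monday November 28, 2033.
December 2033 ends with Monday December 26, 2033.

November 28, 2033; December 26, 2033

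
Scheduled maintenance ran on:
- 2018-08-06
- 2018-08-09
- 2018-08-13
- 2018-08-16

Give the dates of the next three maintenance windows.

Every event lands on a Monday or Thursday (gaps cycle 3, 4, 3).
So the schedule is: every Monday and Thursday.
Next Monday: 2018-08-20.
The following Thursday is 2018-08-23.
The following Monday is 2018-08-27.

2018-08-20, 2018-08-23, 2018-08-27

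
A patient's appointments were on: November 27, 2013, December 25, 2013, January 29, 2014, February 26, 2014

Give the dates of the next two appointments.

These are Wednesdays with 28, 35, 28-day gaps.
Each is the final Wednesday of its month — January 29, 2014 is past the 28th, so '4th Wednesday' doesn't fit.
Last Wednesday of March 2014: March 26, 2014.
Last Wednesday of April 2014: April 30, 2014.

March 26, 2014; April 30, 2014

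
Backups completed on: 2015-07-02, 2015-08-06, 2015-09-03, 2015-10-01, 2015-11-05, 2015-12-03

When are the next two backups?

2016-01-07, 2016-02-04

These are Thursdays at 28- or 35-day spacing (35, 28, 28, 35, 28).
The pattern: 1st Thursday of the month.
1st Thursday of January 2016: 2016-01-07.
1st Thursday of February 2016: 2016-02-04.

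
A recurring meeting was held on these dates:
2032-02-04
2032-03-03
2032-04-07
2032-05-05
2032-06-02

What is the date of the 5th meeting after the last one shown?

Gaps: 28, 35, 28, 28 days — a mix of 28 and 35. Every date is a Wednesday.
Each is the 1st Wednesday of its month.
1st Wednesday of July 2032: 2032-07-07.
1st Wednesday of August 2032: 2032-08-04.
September 2032 — 1st Wednesday is 2032-09-01.
1st Wednesday of October 2032: 2032-10-06.
November 2032 — 1st Wednesday is 2032-11-03.

2032-11-03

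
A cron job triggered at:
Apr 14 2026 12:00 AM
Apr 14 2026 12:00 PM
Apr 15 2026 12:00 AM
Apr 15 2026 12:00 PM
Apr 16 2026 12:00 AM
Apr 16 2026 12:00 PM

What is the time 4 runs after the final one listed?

Apr 18 2026 12:00 PM

Gaps: 12, 12, 12, 12, 12 hours — each event is 12 hours after the previous one.
Apr 16 2026 12:00 PM + 12 h = Apr 17 2026 12:00 AM.
Apr 17 2026 12:00 AM + 12 h = Apr 17 2026 12:00 PM.
Apr 17 2026 12:00 PM + 12 h = Apr 18 2026 12:00 AM.
Apr 18 2026 12:00 AM + 12 h = Apr 18 2026 12:00 PM.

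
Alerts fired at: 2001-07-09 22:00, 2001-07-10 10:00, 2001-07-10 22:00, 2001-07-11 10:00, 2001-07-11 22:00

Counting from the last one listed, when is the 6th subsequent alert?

2001-07-14 22:00

Spacing: 12, 12, 12, 12 h — constant 12 h.
2001-07-11 22:00 + 12 h = 2001-07-12 10:00.
2001-07-12 10:00 + 12 h = 2001-07-12 22:00.
2001-07-12 22:00 + 12 h = 2001-07-13 10:00.
2001-07-13 10:00 + 12 h = 2001-07-13 22:00.
2001-07-13 22:00 + 12 h = 2001-07-14 10:00.
2001-07-14 10:00 + 12 h = 2001-07-14 22:00.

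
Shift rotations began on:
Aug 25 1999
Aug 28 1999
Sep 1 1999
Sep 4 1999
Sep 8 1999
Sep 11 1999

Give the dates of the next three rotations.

Every event lands on a Wednesday or Saturday (gaps cycle 3, 4, 3, 4, 3).
So the schedule is: every Wednesday and Saturday.
The following Wednesday is Sep 15 1999.
The following Saturday is Sep 18 1999.
Next Wednesday: Sep 22 1999.

Sep 15 1999, Sep 18 1999, Sep 22 1999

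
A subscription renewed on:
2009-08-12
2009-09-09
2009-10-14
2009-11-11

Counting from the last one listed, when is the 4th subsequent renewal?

All dates are Wednesdays, 28, 35, 28 days apart.
Specifically, the 2nd Wednesday of each month.
December 2009 — 2nd Wednesday is 2009-12-09.
January 2010 — 2nd Wednesday is 2010-01-13.
February 2010 — 2nd Wednesday is 2010-02-10.
2nd Wednesday of March 2010: 2010-03-10.

2010-03-10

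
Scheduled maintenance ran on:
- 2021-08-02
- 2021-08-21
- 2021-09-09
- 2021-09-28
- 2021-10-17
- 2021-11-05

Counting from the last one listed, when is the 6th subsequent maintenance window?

2022-02-27

The spacing is 19, 19, 19, 19, 19 days — always 19 days.
2021-11-05 + 19 days = 2021-11-24.
2021-11-24 + 19 days = 2021-12-13.
2021-12-13 + 19 days = 2022-01-01.
2022-01-01 + 19 days = 2022-01-20.
2022-01-20 + 19 days = 2022-02-08.
2022-02-08 + 19 days = 2022-02-27.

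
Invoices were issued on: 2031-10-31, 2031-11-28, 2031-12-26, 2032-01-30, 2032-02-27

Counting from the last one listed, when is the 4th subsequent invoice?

2032-06-25

All Fridays; the gaps (28, 28, 35, 28) vary with month length.
This is the last Friday of each month.
March 2032 ends with Friday 2032-03-26.
Last Friday of April 2032: 2032-04-30.
May 2032 ends with Friday 2032-05-28.
Last Friday of June 2032: 2032-06-25.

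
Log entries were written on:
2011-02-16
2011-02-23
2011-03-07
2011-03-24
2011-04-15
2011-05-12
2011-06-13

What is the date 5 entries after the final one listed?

2012-02-03

Gaps: 7, 12, 17, 22, 27, 32 days — each gap is 5 larger than the previous one.
Next gap: 37 days. 2011-06-13 + 37 days = 2011-07-20.
Next gap: 42 days. 2011-07-20 + 42 days = 2011-08-31.
Next gap: 47 days. 2011-08-31 + 47 days = 2011-10-17.
Next gap: 52 days. 2011-10-17 + 52 days = 2011-12-08.
Next gap: 57 days. 2011-12-08 + 57 days = 2012-02-03.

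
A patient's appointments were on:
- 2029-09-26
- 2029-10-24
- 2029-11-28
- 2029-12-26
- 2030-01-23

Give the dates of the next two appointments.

2030-02-27, 2030-03-27

All dates are Wednesdays, 28, 35, 28, 28 days apart.
Specifically, the 4th Wednesday of each month.
4th Wednesday of February 2030: 2030-02-27.
March 2030 — 4th Wednesday is 2030-03-27.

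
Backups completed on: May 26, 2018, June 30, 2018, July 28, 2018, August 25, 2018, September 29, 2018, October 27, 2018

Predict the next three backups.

November 24, 2018; December 29, 2018; January 26, 2019

Every date is a Saturday; gaps 35, 28, 28, 35, 28 days.
Each is the last Saturday of its month (at least one falls on the 29th or later, ruling out '4th Saturday').
November 2018 ends with Saturday November 24, 2018.
December 2018 ends with Saturday December 29, 2018.
January 2019 ends with Saturday January 26, 2019.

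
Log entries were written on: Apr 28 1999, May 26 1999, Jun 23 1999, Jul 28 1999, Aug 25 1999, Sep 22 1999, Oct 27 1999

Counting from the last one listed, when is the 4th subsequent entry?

Feb 23 2000

These are Wednesdays at 28- or 35-day spacing (28, 28, 35, 28, 28, 35).
The pattern: 4th Wednesday of the month.
4th Wednesday of November 1999: Nov 24 1999.
4th Wednesday of December 1999: Dec 22 1999.
January 2000 — 4th Wednesday is Jan 26 2000.
February 2000 — 4th Wednesday is Feb 23 2000.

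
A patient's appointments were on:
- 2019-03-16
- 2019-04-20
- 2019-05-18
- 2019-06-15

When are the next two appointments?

2019-07-20, 2019-08-17

All dates are Saturdays, 35, 28, 28 days apart.
Specifically, the 3rd Saturday of each month.
July 2019 — 3rd Saturday is 2019-07-20.
August 2019 — 3rd Saturday is 2019-08-17.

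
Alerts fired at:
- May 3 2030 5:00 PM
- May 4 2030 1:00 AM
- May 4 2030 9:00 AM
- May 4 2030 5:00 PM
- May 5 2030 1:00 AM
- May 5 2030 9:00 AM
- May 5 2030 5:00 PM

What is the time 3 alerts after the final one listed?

May 6 2030 5:00 PM

The interval is a steady 8 hours (8, 8, 8, 8, 8, 8).
May 5 2030 5:00 PM + 8 h = May 6 2030 1:00 AM.
May 6 2030 1:00 AM + 8 h = May 6 2030 9:00 AM.
May 6 2030 9:00 AM + 8 h = May 6 2030 5:00 PM.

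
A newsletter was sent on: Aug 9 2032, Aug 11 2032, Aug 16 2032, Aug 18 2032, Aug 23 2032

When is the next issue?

Aug 25 2032

Every event lands on a Monday or Wednesday (gaps cycle 2, 5, 2, 5).
So the schedule is: every Monday and Wednesday.
Next Wednesday: Aug 25 2032.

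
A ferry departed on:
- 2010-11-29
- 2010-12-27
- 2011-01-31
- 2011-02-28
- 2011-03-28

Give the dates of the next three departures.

2011-04-25, 2011-05-30, 2011-06-27

All Mondays; the gaps (28, 35, 28, 28) vary with month length.
This is the last Monday of each month.
Last Monday of April 2011: 2011-04-25.
Last Monday of May 2011: 2011-05-30.
June 2011 ends with Monday 2011-06-27.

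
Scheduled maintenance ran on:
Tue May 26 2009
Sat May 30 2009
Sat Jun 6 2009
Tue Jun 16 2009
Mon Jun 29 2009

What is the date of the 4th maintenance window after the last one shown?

Sat Sep 19 2009

Gaps: 4, 7, 10, 13 days — each gap is 3 larger than the previous one.
Next gap: 16 days. Mon Jun 29 2009 + 16 days = Wed Jul 15 2009.
Next gap: 19 days. Wed Jul 15 2009 + 19 days = Mon Aug 3 2009.
Next gap: 22 days. Mon Aug 3 2009 + 22 days = Tue Aug 25 2009.
Next gap: 25 days. Tue Aug 25 2009 + 25 days = Sat Sep 19 2009.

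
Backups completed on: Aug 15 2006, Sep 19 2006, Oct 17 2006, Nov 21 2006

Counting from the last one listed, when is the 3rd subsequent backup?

Feb 20 2007

Gaps: 35, 28, 35 days — a mix of 28 and 35. Every date is a Tuesday.
Each is the 3rd Tuesday of its month.
December 2006 — 3rd Tuesday is Dec 19 2006.
January 2007 — 3rd Tuesday is Jan 16 2007.
February 2007 — 3rd Tuesday is Feb 20 2007.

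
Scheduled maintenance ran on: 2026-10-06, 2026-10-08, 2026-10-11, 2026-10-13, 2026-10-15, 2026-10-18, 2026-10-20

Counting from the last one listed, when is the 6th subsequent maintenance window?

2026-11-03

Gaps: 2, 3, 2, 2, 3, 2 days — not constant, but cyclic with period 3.
The events fall on every Tuesday, Thursday and Sunday.
Next Thursday: 2026-10-22.
The following Sunday is 2026-10-25.
The following Tuesday is 2026-10-27.
Next Thursday: 2026-10-29.
Next Sunday: 2026-11-01.
Next Tuesday: 2026-11-03.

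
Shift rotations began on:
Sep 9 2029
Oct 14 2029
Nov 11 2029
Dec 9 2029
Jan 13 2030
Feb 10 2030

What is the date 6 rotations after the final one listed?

These are Sundays at 28- or 35-day spacing (35, 28, 28, 35, 28).
The pattern: 2nd Sunday of the month.
March 2030 — 2nd Sunday is Mar 10 2030.
April 2030 — 2nd Sunday is Apr 14 2030.
2nd Sunday of May 2030: May 12 2030.
June 2030 — 2nd Sunday is Jun 9 2030.
July 2030 — 2nd Sunday is Jul 14 2030.
August 2030 — 2nd Sunday is Aug 11 2030.

Aug 11 2030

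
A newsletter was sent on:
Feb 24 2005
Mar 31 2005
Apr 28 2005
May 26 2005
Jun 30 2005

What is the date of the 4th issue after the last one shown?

Every date is a Thursday; gaps 35, 28, 28, 35 days.
Each is the last Thursday of its month (at least one falls on the 29th or later, ruling out '4th Thursday').
Last Thursday of July 2005: Jul 28 2005.
Last Thursday of August 2005: Aug 25 2005.
September 2005 ends with Thursday Sep 29 2005.
October 2005 ends with Thursday Oct 27 2005.

Oct 27 2005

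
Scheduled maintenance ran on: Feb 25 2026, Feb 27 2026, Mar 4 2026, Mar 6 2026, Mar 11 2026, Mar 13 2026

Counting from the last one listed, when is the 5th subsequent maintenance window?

Apr 1 2026

Every event lands on a Wednesday or Friday (gaps cycle 2, 5, 2, 5, 2).
So the schedule is: every Wednesday and Friday.
The following Wednesday is Mar 18 2026.
The following Friday is Mar 20 2026.
The following Wednesday is Mar 25 2026.
The following Friday is Mar 27 2026.
Next Wednesday: Apr 1 2026.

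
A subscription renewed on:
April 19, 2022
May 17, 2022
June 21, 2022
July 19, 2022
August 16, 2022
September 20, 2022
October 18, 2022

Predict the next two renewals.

November 15, 2022; December 20, 2022

These are Tuesdays at 28- or 35-day spacing (28, 35, 28, 28, 35, 28).
The pattern: 3rd Tuesday of the month.
November 2022 — 3rd Tuesday is November 15, 2022.
3rd Tuesday of December 2022: December 20, 2022.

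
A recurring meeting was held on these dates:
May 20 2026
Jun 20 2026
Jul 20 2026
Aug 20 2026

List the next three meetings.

Gaps: 31, 30, 31 days — not constant. Every event is on the 20th of the month.
Pattern: the 20th of each month.
Next: September 2026 → Sep 20 2026.
Next: October 2026 → Oct 20 2026.
November 2026: Nov 20 2026.

Sep 20 2026, Oct 20 2026, Nov 20 2026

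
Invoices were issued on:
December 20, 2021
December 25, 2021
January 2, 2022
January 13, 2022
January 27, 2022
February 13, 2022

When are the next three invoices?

The spacing grows by 3 each time: 5, 8, 11, 14, 17 days.
Next gap: 20 days. February 13, 2022 + 20 days = March 5, 2022.
Next gap: 23 days. March 5, 2022 + 23 days = March 28, 2022.
Next gap: 26 days. March 28, 2022 + 26 days = April 23, 2022.

March 5, 2022; March 28, 2022; April 23, 2022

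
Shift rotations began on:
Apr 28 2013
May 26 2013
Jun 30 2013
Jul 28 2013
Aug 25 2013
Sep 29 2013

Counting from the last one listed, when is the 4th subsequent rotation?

All Sundays; the gaps (28, 35, 28, 28, 35) vary with month length.
This is the last Sunday of each month.
Last Sunday of October 2013: Oct 27 2013.
Last Sunday of November 2013: Nov 24 2013.
December 2013 ends with Sunday Dec 29 2013.
January 2014 ends with Sunday Jan 26 2014.

Jan 26 2014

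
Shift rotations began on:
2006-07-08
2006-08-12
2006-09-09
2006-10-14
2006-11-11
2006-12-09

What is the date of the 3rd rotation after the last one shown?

All dates are Saturdays, 35, 28, 35, 28, 28 days apart.
Specifically, the 2nd Saturday of each month.
2nd Saturday of January 2007: 2007-01-13.
February 2007 — 2nd Saturday is 2007-02-10.
March 2007 — 2nd Saturday is 2007-03-10.

2007-03-10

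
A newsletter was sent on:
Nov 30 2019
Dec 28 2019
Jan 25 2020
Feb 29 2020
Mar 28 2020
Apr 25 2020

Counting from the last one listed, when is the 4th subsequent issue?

All Saturdays; the gaps (28, 28, 35, 28, 28) vary with month length.
This is the last Saturday of each month.
Last Saturday of May 2020: May 30 2020.
Last Saturday of June 2020: Jun 27 2020.
Last Saturday of July 2020: Jul 25 2020.
Last Saturday of August 2020: Aug 29 2020.

Aug 29 2020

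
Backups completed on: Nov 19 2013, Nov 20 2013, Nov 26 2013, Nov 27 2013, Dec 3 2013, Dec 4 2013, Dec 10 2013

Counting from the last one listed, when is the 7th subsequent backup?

The gap pattern 1, 6, 1, 6, 1, 6 repeats every 2 events.
These are the Tuesdays and Wednesdays of each week.
Next Wednesday: Dec 11 2013.
Next Tuesday: Dec 17 2013.
Next Wednesday: Dec 18 2013.
The following Tuesday is Dec 24 2013.
Next Wednesday: Dec 25 2013.
Next Tuesday: Dec 31 2013.
Next Wednesday: Jan 1 2014.

Jan 1 2014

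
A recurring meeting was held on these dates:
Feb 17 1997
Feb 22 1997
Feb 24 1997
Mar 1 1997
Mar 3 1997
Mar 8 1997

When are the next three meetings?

Every event lands on a Monday or Saturday (gaps cycle 5, 2, 5, 2, 5).
So the schedule is: every Monday and Saturday.
The following Monday is Mar 10 1997.
Next Saturday: Mar 15 1997.
Next Monday: Mar 17 1997.

Mar 10 1997, Mar 15 1997, Mar 17 1997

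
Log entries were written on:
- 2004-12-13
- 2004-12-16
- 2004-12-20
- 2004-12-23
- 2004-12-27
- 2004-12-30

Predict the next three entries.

2005-01-03, 2005-01-06, 2005-01-10

Gaps: 3, 4, 3, 4, 3 days — not constant, but cyclic with period 2.
The events fall on every Monday and Thursday.
The following Monday is 2005-01-03.
The following Thursday is 2005-01-06.
Next Monday: 2005-01-10.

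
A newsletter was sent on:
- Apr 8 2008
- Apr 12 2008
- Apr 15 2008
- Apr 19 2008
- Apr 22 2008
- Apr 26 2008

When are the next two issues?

Apr 29 2008, May 3 2008

Gaps: 4, 3, 4, 3, 4 days — not constant, but cyclic with period 2.
The events fall on every Tuesday and Saturday.
Next Tuesday: Apr 29 2008.
Next Saturday: May 3 2008.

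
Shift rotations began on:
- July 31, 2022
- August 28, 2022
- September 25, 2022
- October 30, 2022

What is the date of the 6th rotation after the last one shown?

April 30, 2023

These are Sundays with 28, 28, 35-day gaps.
Each is the final Sunday of its month — July 31, 2022 is past the 28th, so '4th Sunday' doesn't fit.
Last Sunday of November 2022: November 27, 2022.
December 2022 ends with Sunday December 25, 2022.
January 2023 ends with Sunday January 29, 2023.
Last Sunday of February 2023: February 26, 2023.
March 2023 ends with Sunday March 26, 2023.
April 2023 ends with Sunday April 30, 2023.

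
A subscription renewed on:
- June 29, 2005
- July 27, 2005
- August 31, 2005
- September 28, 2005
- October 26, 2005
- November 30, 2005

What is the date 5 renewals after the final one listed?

April 26, 2006

Every date is a Wednesday; gaps 28, 35, 28, 28, 35 days.
Each is the last Wednesday of its month (at least one falls on the 29th or later, ruling out '4th Wednesday').
December 2005 ends with Wednesday December 28, 2005.
Last Wednesday of January 2006: January 25, 2006.
Last Wednesday of February 2006: February 22, 2006.
Last Wednesday of March 2006: March 29, 2006.
Last Wednesday of April 2006: April 26, 2006.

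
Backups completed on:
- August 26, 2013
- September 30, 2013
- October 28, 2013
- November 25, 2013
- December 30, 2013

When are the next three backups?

January 27, 2014; February 24, 2014; March 31, 2014

Every date is a Monday; gaps 35, 28, 28, 35 days.
Each is the last Monday of its month (at least one falls on the 29th or later, ruling out '4th Monday').
Last Monday of January 2014: January 27, 2014.
Last Monday of February 2014: February 24, 2014.
Last Monday of March 2014: March 31, 2014.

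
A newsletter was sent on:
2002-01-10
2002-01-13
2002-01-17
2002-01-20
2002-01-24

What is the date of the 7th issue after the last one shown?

2002-02-17

Every event lands on a Thursday or Sunday (gaps cycle 3, 4, 3, 4).
So the schedule is: every Thursday and Sunday.
The following Sunday is 2002-01-27.
Next Thursday: 2002-01-31.
Next Sunday: 2002-02-03.
The following Thursday is 2002-02-07.
Next Sunday: 2002-02-10.
The following Thursday is 2002-02-14.
The following Sunday is 2002-02-17.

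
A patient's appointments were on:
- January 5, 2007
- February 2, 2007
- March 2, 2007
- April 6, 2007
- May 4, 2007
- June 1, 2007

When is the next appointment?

July 6, 2007

All dates are Fridays, 28, 28, 35, 28, 28 days apart.
Specifically, the 1st Friday of each month.
July 2007 — 1st Friday is July 6, 2007.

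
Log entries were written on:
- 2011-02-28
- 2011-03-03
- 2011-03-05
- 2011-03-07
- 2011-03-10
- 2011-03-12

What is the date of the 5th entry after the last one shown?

2011-03-24

Gaps: 3, 2, 2, 3, 2 days — not constant, but cyclic with period 3.
The events fall on every Monday, Thursday and Saturday.
Next Monday: 2011-03-14.
The following Thursday is 2011-03-17.
The following Saturday is 2011-03-19.
Next Monday: 2011-03-21.
Next Thursday: 2011-03-24.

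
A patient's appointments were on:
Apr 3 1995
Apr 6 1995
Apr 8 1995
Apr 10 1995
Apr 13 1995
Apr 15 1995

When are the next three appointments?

Apr 17 1995, Apr 20 1995, Apr 22 1995

The gap pattern 3, 2, 2, 3, 2 repeats every 3 events.
These are the Mondays, Thursdays and Saturdays of each week.
Next Monday: Apr 17 1995.
The following Thursday is Apr 20 1995.
The following Saturday is Apr 22 1995.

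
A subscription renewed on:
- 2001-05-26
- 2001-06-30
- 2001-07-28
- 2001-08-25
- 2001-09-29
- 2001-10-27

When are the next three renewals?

2001-11-24, 2001-12-29, 2002-01-26

Every date is a Saturday; gaps 35, 28, 28, 35, 28 days.
Each is the last Saturday of its month (at least one falls on the 29th or later, ruling out '4th Saturday').
November 2001 ends with Saturday 2001-11-24.
Last Saturday of December 2001: 2001-12-29.
January 2002 ends with Saturday 2002-01-26.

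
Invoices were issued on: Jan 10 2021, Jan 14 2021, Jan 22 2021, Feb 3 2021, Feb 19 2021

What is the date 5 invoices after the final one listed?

Intervals are 4, 8, 12, 16 days — an arithmetic progression with common difference 4.
Next gap: 20 days. Feb 19 2021 + 20 days = Mar 11 2021.
Next gap: 24 days. Mar 11 2021 + 24 days = Apr 4 2021.
Next gap: 28 days. Apr 4 2021 + 28 days = May 2 2021.
Next gap: 32 days. May 2 2021 + 32 days = Jun 3 2021.
Next gap: 36 days. Jun 3 2021 + 36 days = Jul 9 2021.

Jul 9 2021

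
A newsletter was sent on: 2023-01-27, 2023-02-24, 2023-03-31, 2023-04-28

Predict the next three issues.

2023-05-26, 2023-06-30, 2023-07-28

Every date is a Friday; gaps 28, 35, 28 days.
Each is the last Friday of its month (at least one falls on the 29th or later, ruling out '4th Friday').
Last Friday of May 2023: 2023-05-26.
Last Friday of June 2023: 2023-06-30.
Last Friday of July 2023: 2023-07-28.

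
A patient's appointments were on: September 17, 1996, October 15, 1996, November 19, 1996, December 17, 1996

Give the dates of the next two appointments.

January 21, 1997; February 18, 1997

These are Tuesdays at 28- or 35-day spacing (28, 35, 28).
The pattern: 3rd Tuesday of the month.
January 1997 — 3rd Tuesday is January 21, 1997.
3rd Tuesday of February 1997: February 18, 1997.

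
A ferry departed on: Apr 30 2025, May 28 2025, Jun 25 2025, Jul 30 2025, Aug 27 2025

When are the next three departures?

Every date is a Wednesday; gaps 28, 28, 35, 28 days.
Each is the last Wednesday of its month (at least one falls on the 29th or later, ruling out '4th Wednesday').
September 2025 ends with Wednesday Sep 24 2025.
Last Wednesday of October 2025: Oct 29 2025.
Last Wednesday of November 2025: Nov 26 2025.

Sep 24 2025, Oct 29 2025, Nov 26 2025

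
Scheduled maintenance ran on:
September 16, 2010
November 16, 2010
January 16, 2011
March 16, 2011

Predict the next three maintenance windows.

May 16, 2011; July 16, 2011; September 16, 2011

Gaps: 61, 61, 59 days — not constant. Every event is on the 16th of the month.
Pattern: the 16th of every 2 months.
Next: May 2011 → May 16, 2011.
July 2011: July 16, 2011.
September 2011: September 16, 2011.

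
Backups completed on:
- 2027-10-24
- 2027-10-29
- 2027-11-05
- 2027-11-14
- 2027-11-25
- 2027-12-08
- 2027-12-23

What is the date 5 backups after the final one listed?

Intervals are 5, 7, 9, 11, 13, 15 days — an arithmetic progression with common difference 2.
Next gap: 17 days. 2027-12-23 + 17 days = 2028-01-09.
Next gap: 19 days. 2028-01-09 + 19 days = 2028-01-28.
Next gap: 21 days. 2028-01-28 + 21 days = 2028-02-18.
Next gap: 23 days. 2028-02-18 + 23 days = 2028-03-12.
Next gap: 25 days. 2028-03-12 + 25 days = 2028-04-06.

2028-04-06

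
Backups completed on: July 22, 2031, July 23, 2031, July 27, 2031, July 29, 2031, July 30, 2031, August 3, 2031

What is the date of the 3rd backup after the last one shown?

The gap pattern 1, 4, 2, 1, 4 repeats every 3 events.
These are the Tuesdays, Wednesdays and Sundays of each week.
Next Tuesday: August 5, 2031.
Next Wednesday: August 6, 2031.
The following Sunday is August 10, 2031.

August 10, 2031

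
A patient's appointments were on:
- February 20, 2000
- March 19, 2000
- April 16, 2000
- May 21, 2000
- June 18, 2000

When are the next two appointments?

Gaps: 28, 28, 35, 28 days — a mix of 28 and 35. Every date is a Sunday.
Each is the 3rd Sunday of its month.
July 2000 — 3rd Sunday is July 16, 2000.
3rd Sunday of August 2000: August 20, 2000.

July 16, 2000; August 20, 2000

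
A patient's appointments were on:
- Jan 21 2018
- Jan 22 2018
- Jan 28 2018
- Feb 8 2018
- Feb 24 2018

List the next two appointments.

Mar 17 2018, Apr 12 2018

The spacing grows by 5 each time: 1, 6, 11, 16 days.
Next gap: 21 days. Feb 24 2018 + 21 days = Mar 17 2018.
Next gap: 26 days. Mar 17 2018 + 26 days = Apr 12 2018.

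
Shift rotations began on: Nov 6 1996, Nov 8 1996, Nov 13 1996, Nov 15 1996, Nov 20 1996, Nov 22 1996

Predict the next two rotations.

Gaps: 2, 5, 2, 5, 2 days — not constant, but cyclic with period 2.
The events fall on every Wednesday and Friday.
Next Wednesday: Nov 27 1996.
The following Friday is Nov 29 1996.

Nov 27 1996, Nov 29 1996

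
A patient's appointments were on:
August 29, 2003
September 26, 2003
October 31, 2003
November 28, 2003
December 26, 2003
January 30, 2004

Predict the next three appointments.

February 27, 2004; March 26, 2004; April 30, 2004

These are Fridays with 28, 35, 28, 28, 35-day gaps.
Each is the final Friday of its month — August 29, 2003 is past the 28th, so '4th Friday' doesn't fit.
February 2004 ends with Friday February 27, 2004.
Last Friday of March 2004: March 26, 2004.
April 2004 ends with Friday April 30, 2004.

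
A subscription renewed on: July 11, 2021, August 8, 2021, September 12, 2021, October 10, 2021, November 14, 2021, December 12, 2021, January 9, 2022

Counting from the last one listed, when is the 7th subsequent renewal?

August 14, 2022

Gaps: 28, 35, 28, 35, 28, 28 days — a mix of 28 and 35. Every date is a Sunday.
Each is the 2nd Sunday of its month.
February 2022 — 2nd Sunday is February 13, 2022.
2nd Sunday of March 2022: March 13, 2022.
2nd Sunday of April 2022: April 10, 2022.
May 2022 — 2nd Sunday is May 8, 2022.
June 2022 — 2nd Sunday is June 12, 2022.
July 2022 — 2nd Sunday is July 10, 2022.
August 2022 — 2nd Sunday is August 14, 2022.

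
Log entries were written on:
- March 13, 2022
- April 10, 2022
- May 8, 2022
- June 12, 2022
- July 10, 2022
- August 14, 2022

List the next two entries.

All dates are Sundays, 28, 28, 35, 28, 35 days apart.
Specifically, the 2nd Sunday of each month.
2nd Sunday of September 2022: September 11, 2022.
2nd Sunday of October 2022: October 9, 2022.

September 11, 2022; October 9, 2022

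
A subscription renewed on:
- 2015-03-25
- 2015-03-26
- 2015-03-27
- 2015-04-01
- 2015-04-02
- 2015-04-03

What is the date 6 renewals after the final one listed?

2015-04-17

The gap pattern 1, 1, 5, 1, 1 repeats every 3 events.
These are the Wednesdays, Thursdays and Fridays of each week.
The following Wednesday is 2015-04-08.
Next Thursday: 2015-04-09.
Next Friday: 2015-04-10.
The following Wednesday is 2015-04-15.
The following Thursday is 2015-04-16.
Next Friday: 2015-04-17.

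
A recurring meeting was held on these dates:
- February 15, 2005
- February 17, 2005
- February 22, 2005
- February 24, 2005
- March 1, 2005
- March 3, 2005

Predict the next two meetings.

The gap pattern 2, 5, 2, 5, 2 repeats every 2 events.
These are the Tuesdays and Thursdays of each week.
The following Tuesday is March 8, 2005.
Next Thursday: March 10, 2005.

March 8, 2005; March 10, 2005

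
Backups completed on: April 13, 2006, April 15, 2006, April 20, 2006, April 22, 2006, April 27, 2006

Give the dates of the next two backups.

April 29, 2006; May 4, 2006

The gap pattern 2, 5, 2, 5 repeats every 2 events.
These are the Thursdays and Saturdays of each week.
The following Saturday is April 29, 2006.
The following Thursday is May 4, 2006.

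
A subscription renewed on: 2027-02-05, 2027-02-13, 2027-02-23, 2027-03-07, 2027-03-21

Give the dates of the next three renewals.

2027-04-06, 2027-04-24, 2027-05-14

Gaps: 8, 10, 12, 14 days — each gap is 2 larger than the previous one.
Next gap: 16 days. 2027-03-21 + 16 days = 2027-04-06.
Next gap: 18 days. 2027-04-06 + 18 days = 2027-04-24.
Next gap: 20 days. 2027-04-24 + 20 days = 2027-05-14.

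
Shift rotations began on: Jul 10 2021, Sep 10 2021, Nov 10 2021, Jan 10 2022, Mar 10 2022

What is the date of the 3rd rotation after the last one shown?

Sep 10 2022

Each date is the 10th; the gaps (62, 61, 61, 59) track the month lengths.
The rule is the 10th of every 2 months.
May 2022: May 10 2022.
Next: July 2022 → Jul 10 2022.
September 2022: Sep 10 2022.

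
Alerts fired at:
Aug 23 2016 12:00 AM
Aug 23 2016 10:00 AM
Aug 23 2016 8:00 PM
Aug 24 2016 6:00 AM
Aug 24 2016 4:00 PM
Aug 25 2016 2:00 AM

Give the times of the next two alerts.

Gaps: 10, 10, 10, 10, 10 hours — each event is 10 hours after the previous one.
Aug 25 2016 2:00 AM + 10 h = Aug 25 2016 12:00 PM.
Aug 25 2016 12:00 PM + 10 h = Aug 25 2016 10:00 PM.

Aug 25 2016 12:00 PM, Aug 25 2016 10:00 PM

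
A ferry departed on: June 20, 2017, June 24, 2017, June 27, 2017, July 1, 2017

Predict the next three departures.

The gap pattern 4, 3, 4 repeats every 2 events.
These are the Tuesdays and Saturdays of each week.
Next Tuesday: July 4, 2017.
Next Saturday: July 8, 2017.
The following Tuesday is July 11, 2017.

July 4, 2017; July 8, 2017; July 11, 2017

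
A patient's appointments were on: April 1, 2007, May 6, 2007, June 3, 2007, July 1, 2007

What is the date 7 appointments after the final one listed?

All dates are Sundays, 35, 28, 28 days apart.
Specifically, the 1st Sunday of each month.
August 2007 — 1st Sunday is August 5, 2007.
September 2007 — 1st Sunday is September 2, 2007.
1st Sunday of October 2007: October 7, 2007.
1st Sunday of November 2007: November 4, 2007.
December 2007 — 1st Sunday is December 2, 2007.
January 2008 — 1st Sunday is January 6, 2008.
1st Sunday of February 2008: February 3, 2008.

February 3, 2008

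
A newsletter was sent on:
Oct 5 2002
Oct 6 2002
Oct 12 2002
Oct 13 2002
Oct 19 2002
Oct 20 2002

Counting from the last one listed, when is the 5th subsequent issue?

Nov 9 2002

Every event lands on a Saturday or Sunday (gaps cycle 1, 6, 1, 6, 1).
So the schedule is: every Saturday and Sunday.
Next Saturday: Oct 26 2002.
Next Sunday: Oct 27 2002.
Next Saturday: Nov 2 2002.
Next Sunday: Nov 3 2002.
The following Saturday is Nov 9 2002.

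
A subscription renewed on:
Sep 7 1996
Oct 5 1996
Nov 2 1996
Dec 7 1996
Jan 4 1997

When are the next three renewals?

Feb 1 1997, Mar 1 1997, Apr 5 1997

These are Saturdays at 28- or 35-day spacing (28, 28, 35, 28).
The pattern: 1st Saturday of the month.
1st Saturday of February 1997: Feb 1 1997.
1st Saturday of March 1997: Mar 1 1997.
1st Saturday of April 1997: Apr 5 1997.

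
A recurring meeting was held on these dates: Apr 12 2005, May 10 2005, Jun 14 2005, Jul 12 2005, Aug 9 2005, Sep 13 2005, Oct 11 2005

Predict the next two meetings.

Nov 8 2005, Dec 13 2005

All dates are Tuesdays, 28, 35, 28, 28, 35, 28 days apart.
Specifically, the 2nd Tuesday of each month.
November 2005 — 2nd Tuesday is Nov 8 2005.
2nd Tuesday of December 2005: Dec 13 2005.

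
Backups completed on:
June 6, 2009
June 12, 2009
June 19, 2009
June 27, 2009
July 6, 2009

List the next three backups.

July 16, 2009; July 27, 2009; August 8, 2009

Gaps: 6, 7, 8, 9 days — each gap is 1 larger than the previous one.
Next gap: 10 days. July 6, 2009 + 10 days = July 16, 2009.
Next gap: 11 days. July 16, 2009 + 11 days = July 27, 2009.
Next gap: 12 days. July 27, 2009 + 12 days = August 8, 2009.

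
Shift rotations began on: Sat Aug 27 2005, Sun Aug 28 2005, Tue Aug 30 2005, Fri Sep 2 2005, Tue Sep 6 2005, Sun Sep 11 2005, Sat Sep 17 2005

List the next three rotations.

Sat Sep 24 2005, Sun Oct 2 2005, Tue Oct 11 2005

Intervals are 1, 2, 3, 4, 5, 6 days — an arithmetic progression with common difference 1.
Next gap: 7 days. Sat Sep 17 2005 + 7 days = Sat Sep 24 2005.
Next gap: 8 days. Sat Sep 24 2005 + 8 days = Sun Oct 2 2005.
Next gap: 9 days. Sun Oct 2 2005 + 9 days = Tue Oct 11 2005.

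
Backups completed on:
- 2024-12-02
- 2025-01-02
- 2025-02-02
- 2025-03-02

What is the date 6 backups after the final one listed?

2025-09-02

Each date is the 2nd; the gaps (31, 31, 28) track the month lengths.
The rule is the 2nd of each month.
Next: April 2025 → 2025-04-02.
Next: May 2025 → 2025-05-02.
June 2025: 2025-06-02.
Next: July 2025 → 2025-07-02.
Next: August 2025 → 2025-08-02.
Next: September 2025 → 2025-09-02.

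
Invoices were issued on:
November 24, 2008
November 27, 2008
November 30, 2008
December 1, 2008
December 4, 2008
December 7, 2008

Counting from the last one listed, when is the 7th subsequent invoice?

The gap pattern 3, 3, 1, 3, 3 repeats every 3 events.
These are the Mondays, Thursdays and Sundays of each week.
Next Monday: December 8, 2008.
The following Thursday is December 11, 2008.
The following Sunday is December 14, 2008.
The following Monday is December 15, 2008.
The following Thursday is December 18, 2008.
The following Sunday is December 21, 2008.
Next Monday: December 22, 2008.

December 22, 2008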